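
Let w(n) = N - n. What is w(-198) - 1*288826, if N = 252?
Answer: -288376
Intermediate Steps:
w(n) = 252 - n
w(-198) - 1*288826 = (252 - 1*(-198)) - 1*288826 = (252 + 198) - 288826 = 450 - 288826 = -288376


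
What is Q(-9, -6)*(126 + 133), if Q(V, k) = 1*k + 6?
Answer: 0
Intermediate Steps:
Q(V, k) = 6 + k (Q(V, k) = k + 6 = 6 + k)
Q(-9, -6)*(126 + 133) = (6 - 6)*(126 + 133) = 0*259 = 0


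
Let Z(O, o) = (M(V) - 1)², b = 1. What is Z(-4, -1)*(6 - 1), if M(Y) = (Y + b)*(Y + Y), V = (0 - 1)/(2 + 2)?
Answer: 605/64 ≈ 9.4531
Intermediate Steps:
V = -¼ (V = -1/4 = -1*¼ = -¼ ≈ -0.25000)
M(Y) = 2*Y*(1 + Y) (M(Y) = (Y + 1)*(Y + Y) = (1 + Y)*(2*Y) = 2*Y*(1 + Y))
Z(O, o) = 121/64 (Z(O, o) = (2*(-¼)*(1 - ¼) - 1)² = (2*(-¼)*(¾) - 1)² = (-3/8 - 1)² = (-11/8)² = 121/64)
Z(-4, -1)*(6 - 1) = 121*(6 - 1)/64 = (121/64)*5 = 605/64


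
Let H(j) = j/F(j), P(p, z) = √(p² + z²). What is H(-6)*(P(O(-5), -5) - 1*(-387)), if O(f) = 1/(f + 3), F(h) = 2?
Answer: -1161 - 3*√101/2 ≈ -1176.1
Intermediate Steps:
O(f) = 1/(3 + f)
H(j) = j/2
H(-6)*(P(O(-5), -5) - 1*(-387)) = ((½)*(-6))*(√((1/(3 - 5))² + (-5)²) - 1*(-387)) = -3*(√((1/(-2))² + 25) + 387) = -3*(√((-½)² + 25) + 387) = -3*(√(¼ + 25) + 387) = -3*(√(101/4) + 387) = -3*(√101/2 + 387) = -3*(387 + √101/2) = -1161 - 3*√101/2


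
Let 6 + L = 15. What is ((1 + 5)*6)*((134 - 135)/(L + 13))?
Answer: -18/11 ≈ -1.6364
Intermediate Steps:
L = 9 (L = -6 + 15 = 9)
((1 + 5)*6)*((134 - 135)/(L + 13)) = ((1 + 5)*6)*((134 - 135)/(9 + 13)) = (6*6)*(-1/22) = 36*(-1*1/22) = 36*(-1/22) = -18/11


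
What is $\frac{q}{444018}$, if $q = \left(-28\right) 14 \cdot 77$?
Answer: $- \frac{15092}{222009} \approx -0.067979$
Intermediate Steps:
$q = -30184$ ($q = \left(-392\right) 77 = -30184$)
$\frac{q}{444018} = - \frac{30184}{444018} = \left(-30184\right) \frac{1}{444018} = - \frac{15092}{222009}$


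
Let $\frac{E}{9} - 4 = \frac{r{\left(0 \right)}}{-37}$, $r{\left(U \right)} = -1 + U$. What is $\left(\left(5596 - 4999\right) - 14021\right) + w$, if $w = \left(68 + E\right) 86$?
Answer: $- \frac{164986}{37} \approx -4459.1$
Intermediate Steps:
$E = \frac{1341}{37}$ ($E = 36 + 9 \frac{-1 + 0}{-37} = 36 + 9 \left(\left(-1\right) \left(- \frac{1}{37}\right)\right) = 36 + 9 \cdot \frac{1}{37} = 36 + \frac{9}{37} = \frac{1341}{37} \approx 36.243$)
$w = \frac{331702}{37}$ ($w = \left(68 + \frac{1341}{37}\right) 86 = \frac{3857}{37} \cdot 86 = \frac{331702}{37} \approx 8964.9$)
$\left(\left(5596 - 4999\right) - 14021\right) + w = \left(\left(5596 - 4999\right) - 14021\right) + \frac{331702}{37} = \left(597 - 14021\right) + \frac{331702}{37} = -13424 + \frac{331702}{37} = - \frac{164986}{37}$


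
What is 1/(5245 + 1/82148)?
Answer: 82148/430866261 ≈ 0.00019066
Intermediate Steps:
1/(5245 + 1/82148) = 1/(430866261/82148) = 82148/430866261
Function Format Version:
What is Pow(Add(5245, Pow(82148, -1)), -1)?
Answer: Rational(82148, 430866261) ≈ 0.00019066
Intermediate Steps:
Pow(Add(5245, Pow(82148, -1)), -1) = Pow(Add(5245, Rational(1, 82148)), -1) = Pow(Rational(430866261, 82148), -1) = Rational(82148, 430866261)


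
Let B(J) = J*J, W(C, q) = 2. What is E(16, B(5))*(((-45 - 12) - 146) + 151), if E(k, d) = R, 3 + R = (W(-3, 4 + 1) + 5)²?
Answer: -2392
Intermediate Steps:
R = 46 (R = -3 + (2 + 5)² = -3 + 7² = -3 + 49 = 46)
B(J) = J²
E(k, d) = 46
E(16, B(5))*(((-45 - 12) - 146) + 151) = 46*(((-45 - 12) - 146) + 151) = 46*((-57 - 146) + 151) = 46*(-203 + 151) = 46*(-52) = -2392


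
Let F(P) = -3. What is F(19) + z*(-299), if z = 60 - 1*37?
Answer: -6880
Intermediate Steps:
z = 23 (z = 60 - 37 = 23)
F(19) + z*(-299) = -3 + 23*(-299) = -3 - 6877 = -6880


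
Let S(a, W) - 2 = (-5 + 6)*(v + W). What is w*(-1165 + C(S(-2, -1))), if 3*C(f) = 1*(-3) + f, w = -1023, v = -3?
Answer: 1193500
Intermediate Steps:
S(a, W) = -1 + W (S(a, W) = 2 + (-5 + 6)*(-3 + W) = 2 + 1*(-3 + W) = 2 + (-3 + W) = -1 + W)
C(f) = -1 + f/3 (C(f) = (1*(-3) + f)/3 = (-3 + f)/3 = -1 + f/3)
w*(-1165 + C(S(-2, -1))) = -1023*(-1165 + (-1 + (-1 - 1)/3)) = -1023*(-1165 + (-1 + (⅓)*(-2))) = -1023*(-1165 + (-1 - ⅔)) = -1023*(-1165 - 5/3) = -1023*(-3500/3) = 1193500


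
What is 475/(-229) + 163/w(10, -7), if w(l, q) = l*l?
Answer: -10173/22900 ≈ -0.44424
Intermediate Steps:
w(l, q) = l²
475/(-229) + 163/w(10, -7) = 475/(-229) + 163/(10²) = 475*(-1/229) + 163/100 = -475/229 + 163*(1/100) = -475/229 + 163/100 = -10173/22900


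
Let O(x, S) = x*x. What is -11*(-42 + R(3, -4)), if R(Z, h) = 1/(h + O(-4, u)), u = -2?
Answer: 5533/12 ≈ 461.08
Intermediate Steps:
O(x, S) = x²
R(Z, h) = 1/(16 + h) (R(Z, h) = 1/(h + (-4)²) = 1/(h + 16) = 1/(16 + h))
-11*(-42 + R(3, -4)) = -11*(-42 + 1/(16 - 4)) = -11*(-42 + 1/12) = -11*(-503/12) = 5533/12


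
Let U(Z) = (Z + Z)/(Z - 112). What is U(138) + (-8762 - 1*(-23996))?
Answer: 198180/13 ≈ 15245.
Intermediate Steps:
U(Z) = 2*Z/(-112 + Z) (U(Z) = (2*Z)/(-112 + Z) = 2*Z/(-112 + Z))
U(138) + (-8762 - 1*(-23996)) = 2*138/(-112 + 138) + (-8762 - 1*(-23996)) = 2*138/26 + (-8762 + 23996) = 2*138*(1/26) + 15234 = 138/13 + 15234 = 198180/13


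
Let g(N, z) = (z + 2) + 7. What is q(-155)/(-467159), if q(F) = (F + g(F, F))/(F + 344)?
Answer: 43/12613293 ≈ 3.4091e-6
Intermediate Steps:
g(N, z) = 9 + z (g(N, z) = (2 + z) + 7 = 9 + z)
q(F) = (9 + 2*F)/(344 + F) (q(F) = (F + (9 + F))/(F + 344) = (9 + 2*F)/(344 + F))
q(-155)/(-467159) = ((9 + 2*(-155))/(344 - 155))/(-467159) = ((9 - 310)/189)*(-1/467159) = ((1/189)*(-301))*(-1/467159) = -43/27*(-1/467159) = 43/12613293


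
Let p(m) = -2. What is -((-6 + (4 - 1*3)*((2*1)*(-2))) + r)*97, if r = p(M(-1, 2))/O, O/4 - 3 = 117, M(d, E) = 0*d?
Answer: 232897/240 ≈ 970.40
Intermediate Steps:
M(d, E) = 0
O = 480 (O = 12 + 4*117 = 12 + 468 = 480)
r = -1/240 (r = -2/480 = -2*1/480 = -1/240 ≈ -0.0041667)
-((-6 + (4 - 1*3)*((2*1)*(-2))) + r)*97 = -((-6 + (4 - 1*3)*((2*1)*(-2))) - 1/240)*97 = -((-6 + (4 - 3)*(2*(-2))) - 1/240)*97 = -((-6 + 1*(-4)) - 1/240)*97 = -((-6 - 4) - 1/240)*97 = -(-10 - 1/240)*97 = -(-2401)*97/240 = -1*(-232897/240) = 232897/240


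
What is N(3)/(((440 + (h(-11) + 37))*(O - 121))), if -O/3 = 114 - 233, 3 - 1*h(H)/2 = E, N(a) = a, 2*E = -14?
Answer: 3/117292 ≈ 2.5577e-5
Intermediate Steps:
E = -7 (E = (½)*(-14) = -7)
h(H) = 20 (h(H) = 6 - 2*(-7) = 6 + 14 = 20)
O = 357 (O = -3*(114 - 233) = -3*(-119) = 357)
N(3)/(((440 + (h(-11) + 37))*(O - 121))) = 3/(((440 + (20 + 37))*(357 - 121))) = 3/(((440 + 57)*236)) = 3/((497*236)) = 3/117292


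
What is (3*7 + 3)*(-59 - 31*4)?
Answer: -4392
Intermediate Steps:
(3*7 + 3)*(-59 - 31*4) = (21 + 3)*(-59 - 124) = 24*(-183) = -4392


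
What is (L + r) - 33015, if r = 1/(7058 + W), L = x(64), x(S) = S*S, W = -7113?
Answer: -1590546/55 ≈ -28919.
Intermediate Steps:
x(S) = S²
L = 4096 (L = 64² = 4096)
r = -1/55 (r = 1/(7058 - 7113) = 1/(-55) = -1/55 ≈ -0.018182)
(L + r) - 33015 = (4096 - 1/55) - 33015 = 225279/55 - 33015 = -1590546/55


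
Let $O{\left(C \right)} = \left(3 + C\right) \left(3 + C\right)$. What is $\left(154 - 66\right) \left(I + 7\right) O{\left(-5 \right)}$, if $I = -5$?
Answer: $704$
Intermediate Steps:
$O{\left(C \right)} = \left(3 + C\right)^{2}$
$\left(154 - 66\right) \left(I + 7\right) O{\left(-5 \right)} = \left(154 - 66\right) \left(-5 + 7\right) \left(3 - 5\right)^{2} = 88 \cdot 2 \left(-2\right)^{2} = 88 \cdot 2 \cdot 4 = 88 \cdot 8 = 704$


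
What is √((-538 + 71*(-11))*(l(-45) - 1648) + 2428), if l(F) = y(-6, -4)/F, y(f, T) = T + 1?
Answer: √489611715/15 ≈ 1475.1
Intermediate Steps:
y(f, T) = 1 + T
l(F) = -3/F (l(F) = (1 - 4)/F = -3/F)
√((-538 + 71*(-11))*(l(-45) - 1648) + 2428) = √((-538 + 71*(-11))*(-3/(-45) - 1648) + 2428) = √((-538 - 781)*(-3*(-1/45) - 1648) + 2428) = √(-1319*(1/15 - 1648) + 2428) = √(-1319*(-24719/15) + 2428) = √(32604361/15 + 2428) = √(32640781/15) = √489611715/15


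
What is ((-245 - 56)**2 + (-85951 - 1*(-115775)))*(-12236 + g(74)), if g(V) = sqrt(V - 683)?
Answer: -1473520300 + 120425*I*sqrt(609) ≈ -1.4735e+9 + 2.9718e+6*I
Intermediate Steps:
g(V) = sqrt(-683 + V)
((-245 - 56)**2 + (-85951 - 1*(-115775)))*(-12236 + g(74)) = ((-245 - 56)**2 + (-85951 - 1*(-115775)))*(-12236 + sqrt(-683 + 74)) = ((-301)**2 + (-85951 + 115775))*(-12236 + sqrt(-609)) = (90601 + 29824)*(-12236 + I*sqrt(609)) = 120425*(-12236 + I*sqrt(609)) = -1473520300 + 120425*I*sqrt(609)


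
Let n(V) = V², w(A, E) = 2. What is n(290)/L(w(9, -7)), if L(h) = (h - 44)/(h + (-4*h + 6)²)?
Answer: -84100/7 ≈ -12014.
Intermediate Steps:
L(h) = (-44 + h)/(h + (6 - 4*h)²)
n(290)/L(w(9, -7)) = 290²/(((-44 + 2)/(2 + 4*(-3 + 2*2)²))) = 84100/((-42/(2 + 4*(-3 + 4)²))) = 84100/((-42/(2 + 4*1²))) = 84100/((-42/(2 + 4*1))) = 84100/((-42/(2 + 4))) = 84100/((-42/6)) = 84100/(((⅙)*(-42))) = 84100/(-7) = 84100*(-⅐) = -84100/7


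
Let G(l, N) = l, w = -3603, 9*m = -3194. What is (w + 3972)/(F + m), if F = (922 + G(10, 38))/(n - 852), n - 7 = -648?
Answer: -4958253/4777030 ≈ -1.0379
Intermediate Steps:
m = -3194/9 (m = (⅑)*(-3194) = -3194/9 ≈ -354.89)
n = -641 (n = 7 - 648 = -641)
F = -932/1493 (F = (922 + 10)/(-641 - 852) = 932/(-1493) = 932*(-1/1493) = -932/1493 ≈ -0.62425)
(w + 3972)/(F + m) = (-3603 + 3972)/(-932/1493 - 3194/9) = 369/(-4777030/13437) = 369*(-13437/4777030) = -4958253/4777030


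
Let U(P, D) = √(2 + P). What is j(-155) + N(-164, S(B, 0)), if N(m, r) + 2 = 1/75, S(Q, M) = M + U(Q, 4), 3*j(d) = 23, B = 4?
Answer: 142/25 ≈ 5.6800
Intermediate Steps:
j(d) = 23/3 (j(d) = (⅓)*23 = 23/3)
S(Q, M) = M + √(2 + Q)
N(m, r) = -149/75 (N(m, r) = -2 + 1/75 = -149/75)
j(-155) + N(-164, S(B, 0)) = 23/3 - 149/75 = 142/25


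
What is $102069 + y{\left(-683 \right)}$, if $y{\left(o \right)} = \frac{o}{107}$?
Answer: $\frac{10920700}{107} \approx 1.0206 \cdot 10^{5}$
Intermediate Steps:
$y{\left(o \right)} = \frac{o}{107}$ ($y{\left(o \right)} = o \frac{1}{107} = \frac{o}{107}$)
$102069 + y{\left(-683 \right)} = 102069 + \frac{1}{107} \left(-683\right) = 102069 - \frac{683}{107} = \frac{10920700}{107}$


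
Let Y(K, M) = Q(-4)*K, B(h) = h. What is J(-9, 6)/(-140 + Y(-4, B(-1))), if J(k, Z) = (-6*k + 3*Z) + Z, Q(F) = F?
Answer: -39/62 ≈ -0.62903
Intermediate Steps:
J(k, Z) = -6*k + 4*Z
Y(K, M) = -4*K
J(-9, 6)/(-140 + Y(-4, B(-1))) = (-6*(-9) + 4*6)/(-140 - 4*(-4)) = (54 + 24)/(-140 + 16) = 78/(-124) = 78*(-1/124) = -39/62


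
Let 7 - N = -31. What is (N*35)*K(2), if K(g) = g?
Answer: 2660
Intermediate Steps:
N = 38 (N = 7 - 1*(-31) = 7 + 31 = 38)
(N*35)*K(2) = (38*35)*2 = 1330*2 = 2660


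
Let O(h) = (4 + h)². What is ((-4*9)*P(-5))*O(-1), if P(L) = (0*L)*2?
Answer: 0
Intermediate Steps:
P(L) = 0 (P(L) = 0*2 = 0)
((-4*9)*P(-5))*O(-1) = (-4*9*0)*(4 - 1)² = -36*0*3² = 0*9 = 0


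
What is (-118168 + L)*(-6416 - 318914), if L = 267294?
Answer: -48515161580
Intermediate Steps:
(-118168 + L)*(-6416 - 318914) = (-118168 + 267294)*(-6416 - 318914) = 149126*(-325330) = -48515161580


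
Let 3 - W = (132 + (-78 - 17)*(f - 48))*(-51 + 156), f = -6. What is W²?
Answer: 305263985049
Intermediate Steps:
W = -552507 (W = 3 - (132 + (-78 - 17)*(-6 - 48))*(-51 + 156) = 3 - (132 - 95*(-54))*105 = 3 - (132 + 5130)*105 = 3 - 5262*105 = 3 - 1*552510 = 3 - 552510 = -552507)
W² = (-552507)² = 305263985049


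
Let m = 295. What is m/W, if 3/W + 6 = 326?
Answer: 94400/3 ≈ 31467.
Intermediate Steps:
W = 3/320 (W = 3/(-6 + 326) = 3/320 ≈ 0.0093750)
m/W = 295/(3/320) = 295*(320/3) = 94400/3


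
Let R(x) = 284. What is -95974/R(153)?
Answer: -47987/142 ≈ -337.94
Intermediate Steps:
-95974/R(153) = -95974/284 = -95974*1/284 = -47987/142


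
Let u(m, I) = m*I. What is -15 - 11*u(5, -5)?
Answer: 260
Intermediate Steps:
u(m, I) = I*m
-15 - 11*u(5, -5) = -15 - (-55)*5 = -15 - 11*(-25) = -15 + 275 = 260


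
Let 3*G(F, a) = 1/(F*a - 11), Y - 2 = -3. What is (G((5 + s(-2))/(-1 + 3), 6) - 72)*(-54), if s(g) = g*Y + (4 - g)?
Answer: 54423/14 ≈ 3887.4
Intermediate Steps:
Y = -1 (Y = 2 - 3 = -1)
s(g) = 4 - 2*g (s(g) = g*(-1) + (4 - g) = -g + (4 - g) = 4 - 2*g)
G(F, a) = 1/(3*(-11 + F*a)) (G(F, a) = 1/(3*(F*a - 11)) = 1/(3*(-11 + F*a)))
(G((5 + s(-2))/(-1 + 3), 6) - 72)*(-54) = (1/(3*(-11 + ((5 + (4 - 2*(-2)))/(-1 + 3))*6)) - 72)*(-54) = (1/(3*(-11 + ((5 + (4 + 4))/2)*6)) - 72)*(-54) = (1/(3*(-11 + ((5 + 8)*(½))*6)) - 72)*(-54) = (1/(3*(-11 + (13*(½))*6)) - 72)*(-54) = (1/(3*(-11 + (13/2)*6)) - 72)*(-54) = (1/(3*(-11 + 39)) - 72)*(-54) = ((⅓)/28 - 72)*(-54) = ((⅓)*(1/28) - 72)*(-54) = (1/84 - 72)*(-54) = -6047/84*(-54) = 54423/14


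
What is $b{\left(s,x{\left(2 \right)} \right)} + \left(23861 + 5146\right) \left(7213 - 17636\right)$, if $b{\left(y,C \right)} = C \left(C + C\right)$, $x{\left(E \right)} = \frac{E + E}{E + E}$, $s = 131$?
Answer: $-302339959$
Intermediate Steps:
$x{\left(E \right)} = 1$ ($x{\left(E \right)} = \frac{2 E}{2 E} = 2 E \frac{1}{2 E} = 1$)
$b{\left(y,C \right)} = 2 C^{2}$ ($b{\left(y,C \right)} = C 2 C = 2 C^{2}$)
$b{\left(s,x{\left(2 \right)} \right)} + \left(23861 + 5146\right) \left(7213 - 17636\right) = 2 \cdot 1^{2} + \left(23861 + 5146\right) \left(7213 - 17636\right) = 2 \cdot 1 + 29007 \left(-10423\right) = 2 - 302339961 = -302339959$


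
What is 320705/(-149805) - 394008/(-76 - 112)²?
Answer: -1758984149/132367698 ≈ -13.289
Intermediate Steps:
320705/(-149805) - 394008/(-76 - 112)² = 320705*(-1/149805) - 394008/((-188)²) = -64141/29961 - 394008/35344 = -64141/29961 - 394008*1/35344 = -64141/29961 - 49251/4418 = -1758984149/132367698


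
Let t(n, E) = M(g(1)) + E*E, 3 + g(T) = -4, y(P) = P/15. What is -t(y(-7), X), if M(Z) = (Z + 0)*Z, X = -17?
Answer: -338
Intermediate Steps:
y(P) = P/15 (y(P) = P*(1/15) = P/15)
g(T) = -7 (g(T) = -3 - 4 = -7)
M(Z) = Z² (M(Z) = Z*Z = Z²)
t(n, E) = 49 + E² (t(n, E) = (-7)² + E*E = 49 + E²)
-t(y(-7), X) = -(49 + (-17)²) = -(49 + 289) = -1*338 = -338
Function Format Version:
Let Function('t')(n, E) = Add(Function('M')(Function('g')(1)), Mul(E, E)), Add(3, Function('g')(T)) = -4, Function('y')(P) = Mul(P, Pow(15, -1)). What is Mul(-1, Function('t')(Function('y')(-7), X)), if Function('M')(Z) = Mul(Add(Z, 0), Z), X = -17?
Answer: -338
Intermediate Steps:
Function('y')(P) = Mul(Rational(1, 15), P) (Function('y')(P) = Mul(P, Rational(1, 15)) = Mul(Rational(1, 15), P))
Function('g')(T) = -7 (Function('g')(T) = Add(-3, -4) = -7)
Function('M')(Z) = Pow(Z, 2) (Function('M')(Z) = Mul(Z, Z) = Pow(Z, 2))
Function('t')(n, E) = Add(49, Pow(E, 2)) (Function('t')(n, E) = Add(Pow(-7, 2), Mul(E, E)) = Add(49, Pow(E, 2)))
Mul(-1, Function('t')(Function('y')(-7), X)) = Mul(-1, Add(49, Pow(-17, 2))) = Mul(-1, Add(49, 289)) = Mul(-1, 338) = -338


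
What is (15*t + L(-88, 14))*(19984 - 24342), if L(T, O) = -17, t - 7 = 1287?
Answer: -84514694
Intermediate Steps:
t = 1294 (t = 7 + 1287 = 1294)
(15*t + L(-88, 14))*(19984 - 24342) = (15*1294 - 17)*(19984 - 24342) = (19410 - 17)*(-4358) = 19393*(-4358) = -84514694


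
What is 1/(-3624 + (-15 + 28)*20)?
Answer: -1/3364 ≈ -0.00029727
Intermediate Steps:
1/(-3624 + (-15 + 28)*20) = 1/(-3624 + 13*20) = 1/(-3624 + 260) = 1/(-3364) = -1/3364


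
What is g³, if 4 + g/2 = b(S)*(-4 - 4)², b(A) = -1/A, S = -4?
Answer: 13824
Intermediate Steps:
g = 24 (g = -8 + 2*((-1/(-4))*(-4 - 4)²) = -8 + 2*(-1*(-¼)*(-8)²) = -8 + 2*((¼)*64) = -8 + 2*16 = -8 + 32 = 24)
g³ = 24³ = 13824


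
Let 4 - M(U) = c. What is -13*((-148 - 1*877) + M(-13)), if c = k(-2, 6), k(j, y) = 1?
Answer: 13286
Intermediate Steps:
c = 1
M(U) = 3 (M(U) = 4 - 1*1 = 4 - 1 = 3)
-13*((-148 - 1*877) + M(-13)) = -13*((-148 - 1*877) + 3) = -13*((-148 - 877) + 3) = -13*(-1025 + 3) = -13*(-1022) = 13286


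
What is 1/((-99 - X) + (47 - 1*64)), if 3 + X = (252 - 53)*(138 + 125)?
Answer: -1/52450 ≈ -1.9066e-5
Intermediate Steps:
X = 52334 (X = -3 + (252 - 53)*(138 + 125) = -3 + 199*263 = -3 + 52337 = 52334)
1/((-99 - X) + (47 - 1*64)) = 1/((-99 - 1*52334) + (47 - 1*64)) = 1/((-99 - 52334) + (47 - 64)) = 1/(-52433 - 17) = 1/(-52450) = -1/52450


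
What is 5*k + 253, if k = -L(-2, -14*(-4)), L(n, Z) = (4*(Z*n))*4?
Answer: 9213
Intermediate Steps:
L(n, Z) = 16*Z*n (L(n, Z) = (4*Z*n)*4 = 16*Z*n)
k = 1792 (k = -16*(-14*(-4))*(-2) = -16*56*(-2) = -1*(-1792) = 1792)
5*k + 253 = 5*1792 + 253 = 8960 + 253 = 9213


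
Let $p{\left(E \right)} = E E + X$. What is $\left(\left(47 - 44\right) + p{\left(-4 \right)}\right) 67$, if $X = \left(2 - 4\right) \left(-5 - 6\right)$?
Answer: $2747$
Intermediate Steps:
$X = 22$ ($X = \left(-2\right) \left(-11\right) = 22$)
$p{\left(E \right)} = 22 + E^{2}$ ($p{\left(E \right)} = E E + 22 = E^{2} + 22 = 22 + E^{2}$)
$\left(\left(47 - 44\right) + p{\left(-4 \right)}\right) 67 = \left(\left(47 - 44\right) + \left(22 + \left(-4\right)^{2}\right)\right) 67 = \left(\left(47 - 44\right) + \left(22 + 16\right)\right) 67 = \left(3 + 38\right) 67 = 41 \cdot 67 = 2747$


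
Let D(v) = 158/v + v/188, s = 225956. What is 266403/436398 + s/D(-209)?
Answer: -1291478911007447/10675022410 ≈ -1.2098e+5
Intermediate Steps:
D(v) = 158/v + v/188 (D(v) = 158/v + v*(1/188) = 158/v + v/188)
266403/436398 + s/D(-209) = 266403/436398 + 225956/(158/(-209) + (1/188)*(-209)) = 266403*(1/436398) + 225956/(158*(-1/209) - 209/188) = 88801/145466 + 225956/(-158/209 - 209/188) = 88801/145466 + 225956/(-73385/39292) = 88801/145466 + 225956*(-39292/73385) = 88801/145466 - 8878263152/73385 = -1291478911007447/10675022410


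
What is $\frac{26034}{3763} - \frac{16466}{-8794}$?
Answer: $\frac{145452277}{16545911} \approx 8.7908$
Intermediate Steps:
$\frac{26034}{3763} - \frac{16466}{-8794} = 26034 \cdot \frac{1}{3763} - - \frac{8233}{4397} = \frac{26034}{3763} + \frac{8233}{4397} = \frac{145452277}{16545911}$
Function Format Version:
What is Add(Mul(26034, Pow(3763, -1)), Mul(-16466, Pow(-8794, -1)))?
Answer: Rational(145452277, 16545911) ≈ 8.7908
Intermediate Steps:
Add(Mul(26034, Pow(3763, -1)), Mul(-16466, Pow(-8794, -1))) = Add(Mul(26034, Rational(1, 3763)), Mul(-16466, Rational(-1, 8794))) = Add(Rational(26034, 3763), Rational(8233, 4397)) = Rational(145452277, 16545911)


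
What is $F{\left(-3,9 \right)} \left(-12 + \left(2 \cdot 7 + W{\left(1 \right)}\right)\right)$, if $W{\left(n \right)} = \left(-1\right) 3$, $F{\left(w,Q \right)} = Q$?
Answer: $-9$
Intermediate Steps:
$W{\left(n \right)} = -3$
$F{\left(-3,9 \right)} \left(-12 + \left(2 \cdot 7 + W{\left(1 \right)}\right)\right) = 9 \left(-12 + \left(2 \cdot 7 - 3\right)\right) = 9 \left(-12 + \left(14 - 3\right)\right) = 9 \left(-12 + 11\right) = 9 \left(-1\right) = -9$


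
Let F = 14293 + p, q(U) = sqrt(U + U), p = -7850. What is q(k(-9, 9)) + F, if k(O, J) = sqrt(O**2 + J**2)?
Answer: 6443 + 3*2**(3/4) ≈ 6448.0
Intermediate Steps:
k(O, J) = sqrt(J**2 + O**2)
q(U) = sqrt(2)*sqrt(U) (q(U) = sqrt(2*U) = sqrt(2)*sqrt(U))
F = 6443 (F = 14293 - 7850 = 6443)
q(k(-9, 9)) + F = sqrt(2)*sqrt(sqrt(9**2 + (-9)**2)) + 6443 = sqrt(2)*sqrt(sqrt(81 + 81)) + 6443 = sqrt(2)*sqrt(sqrt(162)) + 6443 = sqrt(2)*sqrt(9*sqrt(2)) + 6443 = sqrt(2)*(3*2**(1/4)) + 6443 = 3*2**(3/4) + 6443 = 6443 + 3*2**(3/4)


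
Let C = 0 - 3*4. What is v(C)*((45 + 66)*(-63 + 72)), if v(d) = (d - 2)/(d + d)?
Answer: 2331/4 ≈ 582.75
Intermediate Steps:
C = -12 (C = 0 - 12 = -12)
v(d) = (-2 + d)/(2*d) (v(d) = (-2 + d)/((2*d)) = (-2 + d)*(1/(2*d)) = (-2 + d)/(2*d))
v(C)*((45 + 66)*(-63 + 72)) = ((½)*(-2 - 12)/(-12))*((45 + 66)*(-63 + 72)) = ((½)*(-1/12)*(-14))*(111*9) = (7/12)*999 = 2331/4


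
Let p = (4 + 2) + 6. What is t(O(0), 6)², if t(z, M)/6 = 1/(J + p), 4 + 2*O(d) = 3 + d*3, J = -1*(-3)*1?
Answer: 4/25 ≈ 0.16000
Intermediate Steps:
J = 3 (J = 3*1 = 3)
p = 12 (p = 6 + 6 = 12)
O(d) = -½ + 3*d/2 (O(d) = -2 + (3 + d*3)/2 = -2 + (3 + 3*d)/2 = -2 + (3/2 + 3*d/2) = -½ + 3*d/2)
t(z, M) = ⅖ (t(z, M) = 6/(3 + 12) = 6/15 = 6*(1/15) = ⅖)
t(O(0), 6)² = (⅖)² = 4/25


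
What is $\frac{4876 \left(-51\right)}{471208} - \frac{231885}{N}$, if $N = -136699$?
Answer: $\frac{18818076639}{16103415598} \approx 1.1686$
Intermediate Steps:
$\frac{4876 \left(-51\right)}{471208} - \frac{231885}{N} = \frac{4876 \left(-51\right)}{471208} - \frac{231885}{-136699} = \left(-248676\right) \frac{1}{471208} - - \frac{231885}{136699} = - \frac{62169}{117802} + \frac{231885}{136699} = \frac{18818076639}{16103415598}$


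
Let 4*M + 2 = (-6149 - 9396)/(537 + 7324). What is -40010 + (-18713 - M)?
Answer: -1846454745/31444 ≈ -58722.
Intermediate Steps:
M = -31267/31444 (M = -½ + ((-6149 - 9396)/(537 + 7324))/4 = -½ + (-15545/7861)/4 = -½ + (-15545*1/7861)/4 = -½ + (¼)*(-15545/7861) = -½ - 15545/31444 = -31267/31444 ≈ -0.99437)
-40010 + (-18713 - M) = -40010 + (-18713 - 1*(-31267/31444)) = -40010 + (-18713 + 31267/31444) = -40010 - 588380305/31444 = -1846454745/31444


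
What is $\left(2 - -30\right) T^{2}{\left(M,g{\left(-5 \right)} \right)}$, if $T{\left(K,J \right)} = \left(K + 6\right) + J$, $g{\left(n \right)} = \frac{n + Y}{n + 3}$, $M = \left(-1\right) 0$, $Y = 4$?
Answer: $1352$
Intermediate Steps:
$M = 0$
$g{\left(n \right)} = \frac{4 + n}{3 + n}$ ($g{\left(n \right)} = \frac{n + 4}{n + 3} = \frac{4 + n}{3 + n}$)
$T{\left(K,J \right)} = 6 + J + K$ ($T{\left(K,J \right)} = \left(6 + K\right) + J = 6 + J + K$)
$\left(2 - -30\right) T^{2}{\left(M,g{\left(-5 \right)} \right)} = \left(2 - -30\right) \left(6 + \frac{4 - 5}{3 - 5} + 0\right)^{2} = \left(2 + 30\right) \left(6 + \frac{1}{-2} \left(-1\right) + 0\right)^{2} = 32 \left(6 - - \frac{1}{2} + 0\right)^{2} = 32 \left(6 + \frac{1}{2} + 0\right)^{2} = 32 \left(\frac{13}{2}\right)^{2} = 32 \cdot \frac{169}{4} = 1352$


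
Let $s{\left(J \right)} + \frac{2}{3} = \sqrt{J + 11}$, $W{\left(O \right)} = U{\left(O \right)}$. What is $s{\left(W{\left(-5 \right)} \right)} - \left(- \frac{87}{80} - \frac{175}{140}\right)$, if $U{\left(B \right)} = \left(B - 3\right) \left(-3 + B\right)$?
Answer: $\frac{401}{240} + 5 \sqrt{3} \approx 10.331$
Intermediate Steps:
$U{\left(B \right)} = \left(-3 + B\right)^{2}$ ($U{\left(B \right)} = \left(-3 + B\right) \left(-3 + B\right) = \left(-3 + B\right)^{2}$)
$W{\left(O \right)} = \left(-3 + O\right)^{2}$
$s{\left(J \right)} = - \frac{2}{3} + \sqrt{11 + J}$ ($s{\left(J \right)} = - \frac{2}{3} + \sqrt{J + 11} = - \frac{2}{3} + \sqrt{11 + J}$)
$s{\left(W{\left(-5 \right)} \right)} - \left(- \frac{87}{80} - \frac{175}{140}\right) = \left(- \frac{2}{3} + \sqrt{11 + \left(-3 - 5\right)^{2}}\right) - \left(- \frac{87}{80} - \frac{175}{140}\right) = \left(- \frac{2}{3} + \sqrt{11 + \left(-8\right)^{2}}\right) - \left(\left(-87\right) \frac{1}{80} - \frac{5}{4}\right) = \left(- \frac{2}{3} + \sqrt{11 + 64}\right) - \left(- \frac{87}{80} - \frac{5}{4}\right) = \left(- \frac{2}{3} + \sqrt{75}\right) - - \frac{187}{80} = \left(- \frac{2}{3} + 5 \sqrt{3}\right) + \frac{187}{80} = \frac{401}{240} + 5 \sqrt{3}$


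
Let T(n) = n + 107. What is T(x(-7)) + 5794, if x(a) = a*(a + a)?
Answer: 5999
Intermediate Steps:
x(a) = 2*a² (x(a) = a*(2*a) = 2*a²)
T(n) = 107 + n
T(x(-7)) + 5794 = (107 + 2*(-7)²) + 5794 = (107 + 2*49) + 5794 = (107 + 98) + 5794 = 205 + 5794 = 5999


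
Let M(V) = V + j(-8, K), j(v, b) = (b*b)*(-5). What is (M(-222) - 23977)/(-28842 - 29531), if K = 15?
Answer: 25324/58373 ≈ 0.43383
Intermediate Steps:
j(v, b) = -5*b**2 (j(v, b) = b**2*(-5) = -5*b**2)
M(V) = -1125 + V (M(V) = V - 5*15**2 = V - 5*225 = V - 1125 = -1125 + V)
(M(-222) - 23977)/(-28842 - 29531) = ((-1125 - 222) - 23977)/(-28842 - 29531) = (-1347 - 23977)/(-58373) = -25324*(-1/58373) = 25324/58373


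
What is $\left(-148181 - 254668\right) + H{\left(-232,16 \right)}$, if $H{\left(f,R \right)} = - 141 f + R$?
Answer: $-370121$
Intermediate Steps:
$H{\left(f,R \right)} = R - 141 f$
$\left(-148181 - 254668\right) + H{\left(-232,16 \right)} = \left(-148181 - 254668\right) + \left(16 - -32712\right) = -402849 + \left(16 + 32712\right) = -402849 + 32728 = -370121$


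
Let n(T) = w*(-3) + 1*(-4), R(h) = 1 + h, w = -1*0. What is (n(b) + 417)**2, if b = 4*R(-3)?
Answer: 170569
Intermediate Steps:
w = 0
b = -8 (b = 4*(1 - 3) = 4*(-2) = -8)
n(T) = -4 (n(T) = 0*(-3) + 1*(-4) = 0 - 4 = -4)
(n(b) + 417)**2 = (-4 + 417)**2 = 413**2 = 170569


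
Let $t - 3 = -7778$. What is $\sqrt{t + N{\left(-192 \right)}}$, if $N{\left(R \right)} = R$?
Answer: $i \sqrt{7967} \approx 89.258 i$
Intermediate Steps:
$t = -7775$ ($t = 3 - 7778 = -7775$)
$\sqrt{t + N{\left(-192 \right)}} = \sqrt{-7775 - 192} = \sqrt{-7967} = i \sqrt{7967}$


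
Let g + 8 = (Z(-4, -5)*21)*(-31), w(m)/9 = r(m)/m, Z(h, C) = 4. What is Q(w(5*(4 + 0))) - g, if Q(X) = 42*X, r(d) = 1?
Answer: 26309/10 ≈ 2630.9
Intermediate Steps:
w(m) = 9/m (w(m) = 9*(1/m) = 9/m)
g = -2612 (g = -8 + (4*21)*(-31) = -8 + 84*(-31) = -8 - 2604 = -2612)
Q(w(5*(4 + 0))) - g = 42*(9/((5*(4 + 0)))) - 1*(-2612) = 42*(9/((5*4))) + 2612 = 42*(9/20) + 2612 = 189/10 + 2612 = 26309/10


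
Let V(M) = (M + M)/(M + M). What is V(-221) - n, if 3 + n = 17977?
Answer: -17973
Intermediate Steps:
n = 17974 (n = -3 + 17977 = 17974)
V(M) = 1 (V(M) = (2*M)/((2*M)) = (2*M)*(1/(2*M)) = 1)
V(-221) - n = 1 - 1*17974 = 1 - 17974 = -17973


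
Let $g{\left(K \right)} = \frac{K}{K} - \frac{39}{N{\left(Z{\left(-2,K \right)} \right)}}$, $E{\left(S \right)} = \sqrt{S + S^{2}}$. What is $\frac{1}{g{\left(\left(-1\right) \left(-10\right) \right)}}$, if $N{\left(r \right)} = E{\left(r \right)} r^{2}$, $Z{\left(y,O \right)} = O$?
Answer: $\frac{1100000}{1098479} + \frac{3900 \sqrt{110}}{1098479} \approx 1.0386$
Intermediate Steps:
$N{\left(r \right)} = r^{2} \sqrt{r \left(1 + r\right)}$ ($N{\left(r \right)} = \sqrt{r \left(1 + r\right)} r^{2} = r^{2} \sqrt{r \left(1 + r\right)}$)
$g{\left(K \right)} = 1 - \frac{39}{K^{2} \sqrt{K \left(1 + K\right)}}$ ($g{\left(K \right)} = \frac{K}{K} - \frac{39}{K^{2} \sqrt{K \left(1 + K\right)}} = 1 - 39 \frac{1}{K^{2} \sqrt{K \left(1 + K\right)}} = 1 - \frac{39}{K^{2} \sqrt{K \left(1 + K\right)}}$)
$\frac{1}{g{\left(\left(-1\right) \left(-10\right) \right)}} = \frac{1}{1 - \frac{39}{100 \sqrt{\left(-1\right) \left(-10\right) + \left(\left(-1\right) \left(-10\right)\right)^{2}}}} = \frac{1}{1 - \frac{39}{100 \sqrt{10 + 10^{2}}}} = \frac{1}{1 - \frac{39}{100 \sqrt{10 + 100}}} = \frac{1}{1 - \frac{39}{100 \sqrt{110}}} = \frac{1}{1 - \frac{39 \frac{\sqrt{110}}{110}}{100}} = \frac{1}{1 - \frac{39 \sqrt{110}}{11000}}$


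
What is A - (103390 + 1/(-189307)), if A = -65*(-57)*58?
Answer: 21107730501/189307 ≈ 1.1150e+5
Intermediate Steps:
A = 214890 (A = 3705*58 = 214890)
A - (103390 + 1/(-189307)) = 214890 - (103390 + 1/(-189307)) = 214890 - (103390 - 1/189307) = 214890 - 1*19572450729/189307 = 214890 - 19572450729/189307 = 21107730501/189307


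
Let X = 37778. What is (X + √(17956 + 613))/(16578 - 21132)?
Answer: -18889/2277 - √18569/4554 ≈ -8.3255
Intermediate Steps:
(X + √(17956 + 613))/(16578 - 21132) = (37778 + √(17956 + 613))/(16578 - 21132) = (37778 + √18569)/(-4554) = (37778 + √18569)*(-1/4554) = -18889/2277 - √18569/4554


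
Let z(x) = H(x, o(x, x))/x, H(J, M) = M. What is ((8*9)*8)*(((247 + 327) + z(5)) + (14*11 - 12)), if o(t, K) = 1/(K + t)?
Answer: 10310688/25 ≈ 4.1243e+5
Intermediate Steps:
z(x) = 1/(2*x²) (z(x) = 1/((x + x)*x) = 1/(((2*x))*x) = (1/(2*x))/x = 1/(2*x²))
((8*9)*8)*(((247 + 327) + z(5)) + (14*11 - 12)) = ((8*9)*8)*(((247 + 327) + (½)/5²) + (14*11 - 12)) = (72*8)*((574 + (½)*(1/25)) + (154 - 12)) = 576*((574 + 1/50) + 142) = 576*(28701/50 + 142) = 576*(35801/50) = 10310688/25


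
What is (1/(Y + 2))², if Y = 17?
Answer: 1/361 ≈ 0.0027701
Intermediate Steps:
(1/(Y + 2))² = (1/(17 + 2))² = (1/19)² = 1/361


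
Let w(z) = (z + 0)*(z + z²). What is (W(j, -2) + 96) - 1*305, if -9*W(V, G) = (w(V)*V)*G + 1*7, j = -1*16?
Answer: 120992/9 ≈ 13444.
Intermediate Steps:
w(z) = z*(z + z²)
j = -16
W(V, G) = -7/9 - G*V³*(1 + V)/9 (W(V, G) = -(((V²*(1 + V))*V)*G + 1*7)/9 = -((V³*(1 + V))*G + 7)/9 = -(G*V³*(1 + V) + 7)/9 = -(7 + G*V³*(1 + V))/9 = -7/9 - G*V³*(1 + V)/9)
(W(j, -2) + 96) - 1*305 = ((-7/9 - ⅑*(-2)*(-16)³*(1 - 16)) + 96) - 1*305 = ((-7/9 - ⅑*(-2)*(-4096)*(-15)) + 96) - 305 = ((-7/9 + 40960/3) + 96) - 305 = (122873/9 + 96) - 305 = 123737/9 - 305 = 120992/9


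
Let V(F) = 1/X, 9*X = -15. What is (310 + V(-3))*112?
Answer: 173264/5 ≈ 34653.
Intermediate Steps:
X = -5/3 (X = (1/9)*(-15) = -5/3 ≈ -1.6667)
V(F) = -3/5 (V(F) = 1/(-5/3) = -3/5)
(310 + V(-3))*112 = (310 - 3/5)*112 = (1547/5)*112 = 173264/5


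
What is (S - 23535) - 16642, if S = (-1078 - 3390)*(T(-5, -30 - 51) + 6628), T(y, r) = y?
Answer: -29631741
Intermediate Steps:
S = -29591564 (S = (-1078 - 3390)*(-5 + 6628) = -4468*6623 = -29591564)
(S - 23535) - 16642 = (-29591564 - 23535) - 16642 = -29615099 - 16642 = -29631741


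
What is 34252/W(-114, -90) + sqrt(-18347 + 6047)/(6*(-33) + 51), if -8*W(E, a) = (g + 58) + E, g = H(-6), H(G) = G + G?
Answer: 68504/17 - 10*I*sqrt(123)/147 ≈ 4029.6 - 0.75446*I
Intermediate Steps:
H(G) = 2*G
g = -12 (g = 2*(-6) = -12)
W(E, a) = -23/4 - E/8 (W(E, a) = -((-12 + 58) + E)/8 = -(46 + E)/8 = -23/4 - E/8)
34252/W(-114, -90) + sqrt(-18347 + 6047)/(6*(-33) + 51) = 34252/(-23/4 - 1/8*(-114)) + sqrt(-18347 + 6047)/(6*(-33) + 51) = 34252/(-23/4 + 57/4) + sqrt(-12300)/(-198 + 51) = 34252/(17/2) + (10*I*sqrt(123))/(-147) = 34252*(2/17) + (10*I*sqrt(123))*(-1/147) = 68504/17 - 10*I*sqrt(123)/147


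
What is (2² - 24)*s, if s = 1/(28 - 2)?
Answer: -10/13 ≈ -0.76923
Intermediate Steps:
s = 1/26 ≈ 0.038462
(2² - 24)*s = (2² - 24)*(1/26) = (4 - 24)*(1/26) = -20*1/26 = -10/13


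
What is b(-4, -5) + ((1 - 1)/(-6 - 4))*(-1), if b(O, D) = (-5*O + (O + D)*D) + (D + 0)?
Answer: 60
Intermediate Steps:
b(O, D) = D - 5*O + D*(D + O) (b(O, D) = (-5*O + (D + O)*D) + D = (-5*O + D*(D + O)) + D = D - 5*O + D*(D + O))
b(-4, -5) + ((1 - 1)/(-6 - 4))*(-1) = (-5 + (-5)**2 - 5*(-4) - 5*(-4)) + ((1 - 1)/(-6 - 4))*(-1) = (-5 + 25 + 20 + 20) + (0/(-10))*(-1) = 60 + (0*(-1/10))*(-1) = 60 + 0*(-1) = 60 + 0 = 60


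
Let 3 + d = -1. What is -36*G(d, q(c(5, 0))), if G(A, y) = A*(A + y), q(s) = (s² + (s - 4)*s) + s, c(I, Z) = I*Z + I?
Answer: 4464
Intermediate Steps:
c(I, Z) = I + I*Z
d = -4 (d = -3 - 1 = -4)
q(s) = s + s² + s*(-4 + s) (q(s) = (s² + (-4 + s)*s) + s = (s² + s*(-4 + s)) + s = s + s² + s*(-4 + s))
-36*G(d, q(c(5, 0))) = -(-144)*(-4 + (5*(1 + 0))*(-3 + 2*(5*(1 + 0)))) = -(-144)*(-4 + (5*1)*(-3 + 2*(5*1))) = -(-144)*(-4 + 5*(-3 + 2*5)) = -(-144)*(-4 + 5*(-3 + 10)) = -(-144)*(-4 + 5*7) = -(-144)*(-4 + 35) = -(-144)*31 = -36*(-124) = 4464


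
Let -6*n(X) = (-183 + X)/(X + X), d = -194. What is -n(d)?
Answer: 377/2328 ≈ 0.16194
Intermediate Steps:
n(X) = -(-183 + X)/(12*X) (n(X) = -(-183 + X)/(6*(X + X)) = -(-183 + X)/(6*(2*X)) = -(-183 + X)*1/(2*X)/6 = -(-183 + X)/(12*X))
-n(d) = -(183 - 1*(-194))/(12*(-194)) = -(-1)*(183 + 194)/(12*194) = -(-1)*377/(12*194) = -1*(-377/2328) = 377/2328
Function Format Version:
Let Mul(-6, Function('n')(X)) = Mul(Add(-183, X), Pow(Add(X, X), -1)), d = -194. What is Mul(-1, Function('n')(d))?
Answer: Rational(377, 2328) ≈ 0.16194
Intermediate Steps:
Function('n')(X) = Mul(Rational(-1, 12), Pow(X, -1), Add(-183, X)) (Function('n')(X) = Mul(Rational(-1, 6), Mul(Add(-183, X), Pow(Add(X, X), -1))) = Mul(Rational(-1, 6), Mul(Add(-183, X), Pow(Mul(2, X), -1))) = Mul(Rational(-1, 6), Mul(Add(-183, X), Mul(Rational(1, 2), Pow(X, -1)))) = Mul(Rational(-1, 6), Mul(Rational(1, 2), Pow(X, -1), Add(-183, X))) = Mul(Rational(-1, 12), Pow(X, -1), Add(-183, X)))
Mul(-1, Function('n')(d)) = Mul(-1, Mul(Rational(1, 12), Pow(-194, -1), Add(183, Mul(-1, -194)))) = Mul(-1, Mul(Rational(1, 12), Rational(-1, 194), Add(183, 194))) = Mul(-1, Mul(Rational(1, 12), Rational(-1, 194), 377)) = Mul(-1, Rational(-377, 2328)) = Rational(377, 2328)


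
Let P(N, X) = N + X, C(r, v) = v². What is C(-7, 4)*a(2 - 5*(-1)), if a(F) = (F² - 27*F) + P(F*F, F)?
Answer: -1344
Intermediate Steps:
a(F) = -26*F + 2*F² (a(F) = (F² - 27*F) + (F*F + F) = (F² - 27*F) + (F² + F) = (F² - 27*F) + (F + F²) = -26*F + 2*F²)
C(-7, 4)*a(2 - 5*(-1)) = 4²*(2*(2 - 5*(-1))*(-13 + (2 - 5*(-1)))) = 16*(2*(2 + 5)*(-13 + (2 + 5))) = 16*(2*7*(-13 + 7)) = 16*(2*7*(-6)) = 16*(-84) = -1344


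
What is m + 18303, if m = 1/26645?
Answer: 487683436/26645 ≈ 18303.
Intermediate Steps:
m = 1/26645 ≈ 3.7530e-5
m + 18303 = 1/26645 + 18303 = 487683436/26645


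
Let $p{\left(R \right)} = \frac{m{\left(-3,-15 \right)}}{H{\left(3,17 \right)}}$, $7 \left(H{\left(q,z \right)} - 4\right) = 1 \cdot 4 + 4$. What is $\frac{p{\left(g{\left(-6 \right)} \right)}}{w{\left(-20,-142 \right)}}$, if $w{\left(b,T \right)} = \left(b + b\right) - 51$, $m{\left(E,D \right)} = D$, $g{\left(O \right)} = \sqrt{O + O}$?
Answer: $\frac{5}{156} \approx 0.032051$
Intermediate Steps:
$g{\left(O \right)} = \sqrt{2} \sqrt{O}$ ($g{\left(O \right)} = \sqrt{2 O} = \sqrt{2} \sqrt{O}$)
$w{\left(b,T \right)} = -51 + 2 b$ ($w{\left(b,T \right)} = 2 b - 51 = -51 + 2 b$)
$H{\left(q,z \right)} = \frac{36}{7}$ ($H{\left(q,z \right)} = 4 + \frac{1 \cdot 4 + 4}{7} = 4 + \frac{4 + 4}{7} = 4 + \frac{1}{7} \cdot 8 = 4 + \frac{8}{7} = \frac{36}{7}$)
$p{\left(R \right)} = - \frac{35}{12}$ ($p{\left(R \right)} = - \frac{15}{\frac{36}{7}} = \left(-15\right) \frac{7}{36} = - \frac{35}{12}$)
$\frac{p{\left(g{\left(-6 \right)} \right)}}{w{\left(-20,-142 \right)}} = - \frac{35}{12 \left(-51 + 2 \left(-20\right)\right)} = - \frac{35}{12 \left(-51 - 40\right)} = - \frac{35}{12 \left(-91\right)} = \left(- \frac{35}{12}\right) \left(- \frac{1}{91}\right) = \frac{5}{156}$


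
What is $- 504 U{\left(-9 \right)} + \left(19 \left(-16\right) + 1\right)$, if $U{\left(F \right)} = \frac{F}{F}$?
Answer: $-807$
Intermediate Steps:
$U{\left(F \right)} = 1$
$- 504 U{\left(-9 \right)} + \left(19 \left(-16\right) + 1\right) = \left(-504\right) 1 + \left(19 \left(-16\right) + 1\right) = -504 + \left(-304 + 1\right) = -504 - 303 = -807$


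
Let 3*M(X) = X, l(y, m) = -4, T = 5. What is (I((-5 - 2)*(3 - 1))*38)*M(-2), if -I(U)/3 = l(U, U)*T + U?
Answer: -2584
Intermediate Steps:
M(X) = X/3
I(U) = 60 - 3*U (I(U) = -3*(-4*5 + U) = -3*(-20 + U) = 60 - 3*U)
(I((-5 - 2)*(3 - 1))*38)*M(-2) = ((60 - 3*(-5 - 2)*(3 - 1))*38)*((⅓)*(-2)) = ((60 - (-21)*2)*38)*(-⅔) = ((60 - 3*(-14))*38)*(-⅔) = ((60 + 42)*38)*(-⅔) = (102*38)*(-⅔) = 3876*(-⅔) = -2584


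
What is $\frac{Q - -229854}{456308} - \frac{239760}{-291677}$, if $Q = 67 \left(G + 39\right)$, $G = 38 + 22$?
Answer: $\frac{178382224779}{133094548516} \approx 1.3403$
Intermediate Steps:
$G = 60$
$Q = 6633$ ($Q = 67 \left(60 + 39\right) = 67 \cdot 99 = 6633$)
$\frac{Q - -229854}{456308} - \frac{239760}{-291677} = \frac{6633 - -229854}{456308} - \frac{239760}{-291677} = \left(6633 + 229854\right) \frac{1}{456308} - - \frac{239760}{291677} = 236487 \cdot \frac{1}{456308} + \frac{239760}{291677} = \frac{236487}{456308} + \frac{239760}{291677} = \frac{178382224779}{133094548516}$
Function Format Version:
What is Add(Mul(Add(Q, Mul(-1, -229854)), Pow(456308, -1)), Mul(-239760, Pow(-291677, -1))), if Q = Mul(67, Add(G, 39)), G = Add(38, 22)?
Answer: Rational(178382224779, 133094548516) ≈ 1.3403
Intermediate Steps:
G = 60
Q = 6633 (Q = Mul(67, Add(60, 39)) = Mul(67, 99) = 6633)
Add(Mul(Add(Q, Mul(-1, -229854)), Pow(456308, -1)), Mul(-239760, Pow(-291677, -1))) = Add(Mul(Add(6633, Mul(-1, -229854)), Pow(456308, -1)), Mul(-239760, Pow(-291677, -1))) = Add(Mul(Add(6633, 229854), Rational(1, 456308)), Mul(-239760, Rational(-1, 291677))) = Add(Mul(236487, Rational(1, 456308)), Rational(239760, 291677)) = Add(Rational(236487, 456308), Rational(239760, 291677)) = Rational(178382224779, 133094548516)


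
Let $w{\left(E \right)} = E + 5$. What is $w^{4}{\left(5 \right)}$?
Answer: $10000$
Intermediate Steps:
$w{\left(E \right)} = 5 + E$
$w^{4}{\left(5 \right)} = \left(5 + 5\right)^{4} = 10^{4} = 10000$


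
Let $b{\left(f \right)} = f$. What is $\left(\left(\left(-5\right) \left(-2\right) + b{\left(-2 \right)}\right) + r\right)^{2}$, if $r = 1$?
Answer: $81$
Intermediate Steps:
$\left(\left(\left(-5\right) \left(-2\right) + b{\left(-2 \right)}\right) + r\right)^{2} = \left(\left(\left(-5\right) \left(-2\right) - 2\right) + 1\right)^{2} = \left(\left(10 - 2\right) + 1\right)^{2} = \left(8 + 1\right)^{2} = 9^{2} = 81$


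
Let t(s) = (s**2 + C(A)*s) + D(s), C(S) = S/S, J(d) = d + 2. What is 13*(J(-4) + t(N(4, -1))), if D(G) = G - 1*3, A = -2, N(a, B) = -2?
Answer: -65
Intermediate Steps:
D(G) = -3 + G (D(G) = G - 3 = -3 + G)
J(d) = 2 + d
C(S) = 1
t(s) = -3 + s**2 + 2*s (t(s) = (s**2 + 1*s) + (-3 + s) = (s**2 + s) + (-3 + s) = (s + s**2) + (-3 + s) = -3 + s**2 + 2*s)
13*(J(-4) + t(N(4, -1))) = 13*((2 - 4) + (-3 + (-2)**2 + 2*(-2))) = 13*(-2 + (-3 + 4 - 4)) = 13*(-2 - 3) = 13*(-5) = -65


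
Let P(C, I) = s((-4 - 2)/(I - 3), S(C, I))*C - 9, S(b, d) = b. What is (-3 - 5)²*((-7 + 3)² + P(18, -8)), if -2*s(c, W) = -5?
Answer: 3328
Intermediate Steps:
s(c, W) = 5/2 (s(c, W) = -½*(-5) = 5/2)
P(C, I) = -9 + 5*C/2 (P(C, I) = 5*C/2 - 9 = -9 + 5*C/2)
(-3 - 5)²*((-7 + 3)² + P(18, -8)) = (-3 - 5)²*((-7 + 3)² + (-9 + (5/2)*18)) = (-8)²*((-4)² + (-9 + 45)) = 64*(16 + 36) = 64*52 = 3328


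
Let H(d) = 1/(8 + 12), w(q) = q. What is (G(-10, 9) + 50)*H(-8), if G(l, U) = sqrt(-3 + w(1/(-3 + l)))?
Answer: 5/2 + I*sqrt(130)/130 ≈ 2.5 + 0.087706*I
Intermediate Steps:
G(l, U) = sqrt(-3 + 1/(-3 + l))
H(d) = 1/20
(G(-10, 9) + 50)*H(-8) = (sqrt((10 - 3*(-10))/(-3 - 10)) + 50)*(1/20) = (sqrt((10 + 30)/(-13)) + 50)*(1/20) = (sqrt(-1/13*40) + 50)*(1/20) = (sqrt(-40/13) + 50)*(1/20) = (2*I*sqrt(130)/13 + 50)*(1/20) = (50 + 2*I*sqrt(130)/13)*(1/20) = 5/2 + I*sqrt(130)/130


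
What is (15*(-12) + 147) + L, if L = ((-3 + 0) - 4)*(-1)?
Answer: -26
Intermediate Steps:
L = 7 (L = (-3 - 4)*(-1) = -7*(-1) = 7)
(15*(-12) + 147) + L = (15*(-12) + 147) + 7 = (-180 + 147) + 7 = -33 + 7 = -26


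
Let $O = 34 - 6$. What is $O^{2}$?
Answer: $784$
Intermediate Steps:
$O = 28$
$O^{2} = 28^{2} = 784$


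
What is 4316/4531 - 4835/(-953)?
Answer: 26020533/4318043 ≈ 6.0260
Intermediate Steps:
4316/4531 - 4835/(-953) = 4316*(1/4531) - 4835*(-1/953) = 4316/4531 + 4835/953 = 26020533/4318043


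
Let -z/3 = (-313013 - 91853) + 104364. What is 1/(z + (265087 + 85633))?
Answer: 1/1252226 ≈ 7.9858e-7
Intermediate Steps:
z = 901506 (z = -3*((-313013 - 91853) + 104364) = -3*(-404866 + 104364) = -3*(-300502) = 901506)
1/(z + (265087 + 85633)) = 1/(901506 + (265087 + 85633)) = 1/(901506 + 350720) = 1/1252226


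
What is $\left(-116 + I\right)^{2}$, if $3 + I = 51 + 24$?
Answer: $1936$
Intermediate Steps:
$I = 72$ ($I = -3 + \left(51 + 24\right) = -3 + 75 = 72$)
$\left(-116 + I\right)^{2} = \left(-116 + 72\right)^{2} = \left(-44\right)^{2} = 1936$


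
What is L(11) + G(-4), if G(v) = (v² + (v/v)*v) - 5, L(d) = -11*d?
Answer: -114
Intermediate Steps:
G(v) = -5 + v + v² (G(v) = (v² + 1*v) - 5 = (v² + v) - 5 = (v + v²) - 5 = -5 + v + v²)
L(11) + G(-4) = -11*11 + (-5 - 4 + (-4)²) = -121 + (-5 - 4 + 16) = -121 + 7 = -114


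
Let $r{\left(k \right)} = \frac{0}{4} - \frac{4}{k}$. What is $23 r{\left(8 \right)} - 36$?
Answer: $- \frac{95}{2} \approx -47.5$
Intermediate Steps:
$r{\left(k \right)} = - \frac{4}{k}$ ($r{\left(k \right)} = 0 \cdot \frac{1}{4} - \frac{4}{k} = 0 - \frac{4}{k} = - \frac{4}{k}$)
$23 r{\left(8 \right)} - 36 = 23 \left(- \frac{4}{8}\right) - 36 = 23 \left(\left(-4\right) \frac{1}{8}\right) - 36 = 23 \left(- \frac{1}{2}\right) - 36 = - \frac{23}{2} - 36 = - \frac{95}{2}$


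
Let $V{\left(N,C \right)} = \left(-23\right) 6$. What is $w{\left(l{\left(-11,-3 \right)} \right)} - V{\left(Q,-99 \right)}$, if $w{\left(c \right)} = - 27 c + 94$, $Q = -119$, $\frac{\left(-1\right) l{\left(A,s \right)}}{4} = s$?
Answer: $-92$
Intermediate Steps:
$l{\left(A,s \right)} = - 4 s$
$V{\left(N,C \right)} = -138$
$w{\left(c \right)} = 94 - 27 c$
$w{\left(l{\left(-11,-3 \right)} \right)} - V{\left(Q,-99 \right)} = \left(94 - 27 \left(\left(-4\right) \left(-3\right)\right)\right) - -138 = \left(94 - 324\right) + 138 = -230 + 138 = -92$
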